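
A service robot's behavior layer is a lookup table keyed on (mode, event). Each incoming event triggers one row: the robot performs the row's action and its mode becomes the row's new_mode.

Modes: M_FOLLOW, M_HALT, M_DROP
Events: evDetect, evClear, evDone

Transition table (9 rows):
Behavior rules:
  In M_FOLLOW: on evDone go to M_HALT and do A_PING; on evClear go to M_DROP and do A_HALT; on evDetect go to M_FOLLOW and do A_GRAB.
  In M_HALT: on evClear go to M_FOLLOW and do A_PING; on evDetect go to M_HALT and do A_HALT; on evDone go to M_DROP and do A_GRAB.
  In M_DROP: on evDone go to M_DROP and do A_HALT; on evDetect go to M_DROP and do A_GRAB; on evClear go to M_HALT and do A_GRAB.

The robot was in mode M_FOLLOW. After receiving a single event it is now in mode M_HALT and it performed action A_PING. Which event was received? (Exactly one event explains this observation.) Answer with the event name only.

evDone

try evDetect: (M_FOLLOW, evDetect) → (M_FOLLOW, A_GRAB)
try evClear: (M_FOLLOW, evClear) → (M_DROP, A_HALT)
try evDone: (M_FOLLOW, evDone) → (M_HALT, A_PING)  ← matches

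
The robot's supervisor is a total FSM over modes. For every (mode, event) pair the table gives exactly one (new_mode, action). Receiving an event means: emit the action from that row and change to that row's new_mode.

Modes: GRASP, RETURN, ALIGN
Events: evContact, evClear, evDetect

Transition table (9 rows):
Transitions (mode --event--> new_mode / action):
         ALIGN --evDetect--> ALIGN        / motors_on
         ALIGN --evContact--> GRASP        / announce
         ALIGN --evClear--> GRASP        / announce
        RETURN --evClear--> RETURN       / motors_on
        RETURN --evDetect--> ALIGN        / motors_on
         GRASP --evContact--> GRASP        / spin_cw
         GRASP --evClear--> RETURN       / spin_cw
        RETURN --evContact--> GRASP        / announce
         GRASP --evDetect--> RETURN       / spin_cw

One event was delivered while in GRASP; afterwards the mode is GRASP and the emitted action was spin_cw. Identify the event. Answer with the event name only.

try evContact: (GRASP, evContact) → (GRASP, spin_cw)  ← matches
try evClear: (GRASP, evClear) → (RETURN, spin_cw)
try evDetect: (GRASP, evDetect) → (RETURN, spin_cw)

evContact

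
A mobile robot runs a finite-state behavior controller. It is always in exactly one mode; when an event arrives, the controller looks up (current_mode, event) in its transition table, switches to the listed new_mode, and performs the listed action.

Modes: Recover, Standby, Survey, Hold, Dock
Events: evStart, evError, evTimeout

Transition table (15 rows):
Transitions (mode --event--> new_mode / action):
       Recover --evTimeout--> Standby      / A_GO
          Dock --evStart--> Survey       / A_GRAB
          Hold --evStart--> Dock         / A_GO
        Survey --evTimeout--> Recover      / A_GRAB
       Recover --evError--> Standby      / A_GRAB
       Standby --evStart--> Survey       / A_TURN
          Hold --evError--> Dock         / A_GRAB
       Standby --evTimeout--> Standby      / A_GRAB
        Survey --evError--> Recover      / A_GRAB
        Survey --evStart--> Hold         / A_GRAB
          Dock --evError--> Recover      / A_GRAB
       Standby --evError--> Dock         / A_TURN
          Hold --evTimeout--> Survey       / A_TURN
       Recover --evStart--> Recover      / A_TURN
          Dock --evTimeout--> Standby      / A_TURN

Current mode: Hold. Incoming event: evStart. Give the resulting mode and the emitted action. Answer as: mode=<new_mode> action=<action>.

mode=Dock action=A_GO

current mode = Hold; filter table to that mode:
  (Hold, evStart) → (Dock, A_GO)  ← event matches
  (Hold, evError) → (Dock, A_GRAB)
  (Hold, evTimeout) → (Survey, A_TURN)
event = evStart selects (Dock, A_GO)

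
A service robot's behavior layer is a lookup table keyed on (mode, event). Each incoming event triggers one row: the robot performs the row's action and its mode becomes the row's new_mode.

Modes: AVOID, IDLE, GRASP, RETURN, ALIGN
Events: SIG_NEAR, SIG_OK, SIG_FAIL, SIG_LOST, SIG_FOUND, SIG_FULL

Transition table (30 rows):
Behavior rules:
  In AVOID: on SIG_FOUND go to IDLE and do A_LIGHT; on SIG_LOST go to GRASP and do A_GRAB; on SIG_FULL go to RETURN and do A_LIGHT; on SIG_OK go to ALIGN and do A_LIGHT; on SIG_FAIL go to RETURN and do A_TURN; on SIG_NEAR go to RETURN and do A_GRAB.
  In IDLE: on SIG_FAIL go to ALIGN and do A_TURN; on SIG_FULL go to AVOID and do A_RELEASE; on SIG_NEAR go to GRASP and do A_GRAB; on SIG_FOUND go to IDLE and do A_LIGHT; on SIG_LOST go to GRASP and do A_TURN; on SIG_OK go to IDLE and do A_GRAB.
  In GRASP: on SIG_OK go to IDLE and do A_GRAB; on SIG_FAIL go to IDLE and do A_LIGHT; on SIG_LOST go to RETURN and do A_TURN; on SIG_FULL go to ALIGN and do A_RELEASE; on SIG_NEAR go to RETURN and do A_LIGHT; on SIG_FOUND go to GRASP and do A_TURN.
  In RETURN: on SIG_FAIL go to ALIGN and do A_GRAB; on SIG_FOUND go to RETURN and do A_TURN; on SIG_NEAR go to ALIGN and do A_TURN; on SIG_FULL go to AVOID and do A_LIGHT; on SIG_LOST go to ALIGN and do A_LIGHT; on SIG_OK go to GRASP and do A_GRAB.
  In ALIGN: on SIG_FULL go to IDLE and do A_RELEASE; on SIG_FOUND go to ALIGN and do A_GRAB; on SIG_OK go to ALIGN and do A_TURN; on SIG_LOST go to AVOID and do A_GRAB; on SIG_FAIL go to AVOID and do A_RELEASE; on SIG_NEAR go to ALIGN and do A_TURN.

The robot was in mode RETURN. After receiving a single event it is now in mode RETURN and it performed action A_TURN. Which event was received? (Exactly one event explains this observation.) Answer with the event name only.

SIG_FOUND

try SIG_NEAR: (RETURN, SIG_NEAR) → (ALIGN, A_TURN)
try SIG_OK: (RETURN, SIG_OK) → (GRASP, A_GRAB)
try SIG_FAIL: (RETURN, SIG_FAIL) → (ALIGN, A_GRAB)
try SIG_LOST: (RETURN, SIG_LOST) → (ALIGN, A_LIGHT)
try SIG_FOUND: (RETURN, SIG_FOUND) → (RETURN, A_TURN)  ← matches
try SIG_FULL: (RETURN, SIG_FULL) → (AVOID, A_LIGHT)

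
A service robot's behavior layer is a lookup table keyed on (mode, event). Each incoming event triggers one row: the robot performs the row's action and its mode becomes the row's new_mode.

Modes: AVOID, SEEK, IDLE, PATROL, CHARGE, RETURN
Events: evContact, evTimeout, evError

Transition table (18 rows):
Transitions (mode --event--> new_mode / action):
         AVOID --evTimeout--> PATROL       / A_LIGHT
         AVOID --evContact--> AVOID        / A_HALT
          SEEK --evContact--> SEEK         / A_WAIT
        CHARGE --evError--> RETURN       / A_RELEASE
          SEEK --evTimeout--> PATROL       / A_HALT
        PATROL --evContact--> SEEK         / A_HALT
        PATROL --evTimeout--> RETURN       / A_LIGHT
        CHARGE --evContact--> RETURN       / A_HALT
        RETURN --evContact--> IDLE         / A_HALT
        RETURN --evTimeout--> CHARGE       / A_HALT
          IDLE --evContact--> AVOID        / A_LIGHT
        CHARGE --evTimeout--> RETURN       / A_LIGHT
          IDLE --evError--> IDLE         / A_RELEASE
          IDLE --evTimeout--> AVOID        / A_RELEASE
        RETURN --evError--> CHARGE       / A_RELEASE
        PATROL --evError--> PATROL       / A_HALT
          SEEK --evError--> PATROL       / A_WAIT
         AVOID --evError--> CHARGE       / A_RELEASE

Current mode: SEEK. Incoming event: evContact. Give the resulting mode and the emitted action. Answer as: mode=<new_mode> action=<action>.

current mode = SEEK; filter table to that mode:
  (SEEK, evContact) → (SEEK, A_WAIT)  ← event matches
  (SEEK, evTimeout) → (PATROL, A_HALT)
  (SEEK, evError) → (PATROL, A_WAIT)
event = evContact selects (SEEK, A_WAIT)

mode=SEEK action=A_WAIT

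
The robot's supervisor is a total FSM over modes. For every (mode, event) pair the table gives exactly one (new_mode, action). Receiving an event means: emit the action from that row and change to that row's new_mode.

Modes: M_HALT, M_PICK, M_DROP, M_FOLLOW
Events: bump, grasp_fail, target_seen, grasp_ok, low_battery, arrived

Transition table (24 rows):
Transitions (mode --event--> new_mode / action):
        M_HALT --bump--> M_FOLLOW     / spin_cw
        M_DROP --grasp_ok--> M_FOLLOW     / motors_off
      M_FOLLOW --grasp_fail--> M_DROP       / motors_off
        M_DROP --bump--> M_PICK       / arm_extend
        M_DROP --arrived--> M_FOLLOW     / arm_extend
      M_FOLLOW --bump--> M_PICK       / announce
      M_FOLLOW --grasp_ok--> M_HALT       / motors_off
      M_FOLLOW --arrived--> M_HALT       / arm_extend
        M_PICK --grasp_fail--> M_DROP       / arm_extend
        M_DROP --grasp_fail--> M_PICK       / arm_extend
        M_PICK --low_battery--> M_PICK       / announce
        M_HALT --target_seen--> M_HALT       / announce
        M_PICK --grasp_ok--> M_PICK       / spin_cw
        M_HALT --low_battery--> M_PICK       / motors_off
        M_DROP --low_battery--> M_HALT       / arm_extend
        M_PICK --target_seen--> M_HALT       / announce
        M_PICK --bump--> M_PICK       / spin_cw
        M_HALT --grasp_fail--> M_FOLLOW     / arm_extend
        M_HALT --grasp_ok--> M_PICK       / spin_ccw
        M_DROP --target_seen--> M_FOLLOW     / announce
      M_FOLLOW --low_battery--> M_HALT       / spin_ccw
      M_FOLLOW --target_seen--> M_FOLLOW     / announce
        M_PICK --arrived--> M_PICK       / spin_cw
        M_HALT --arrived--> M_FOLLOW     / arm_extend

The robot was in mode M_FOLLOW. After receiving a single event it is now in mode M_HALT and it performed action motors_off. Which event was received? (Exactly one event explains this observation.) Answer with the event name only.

try bump: (M_FOLLOW, bump) → (M_PICK, announce)
try grasp_fail: (M_FOLLOW, grasp_fail) → (M_DROP, motors_off)
try target_seen: (M_FOLLOW, target_seen) → (M_FOLLOW, announce)
try grasp_ok: (M_FOLLOW, grasp_ok) → (M_HALT, motors_off)  ← matches
try low_battery: (M_FOLLOW, low_battery) → (M_HALT, spin_ccw)
try arrived: (M_FOLLOW, arrived) → (M_HALT, arm_extend)

grasp_ok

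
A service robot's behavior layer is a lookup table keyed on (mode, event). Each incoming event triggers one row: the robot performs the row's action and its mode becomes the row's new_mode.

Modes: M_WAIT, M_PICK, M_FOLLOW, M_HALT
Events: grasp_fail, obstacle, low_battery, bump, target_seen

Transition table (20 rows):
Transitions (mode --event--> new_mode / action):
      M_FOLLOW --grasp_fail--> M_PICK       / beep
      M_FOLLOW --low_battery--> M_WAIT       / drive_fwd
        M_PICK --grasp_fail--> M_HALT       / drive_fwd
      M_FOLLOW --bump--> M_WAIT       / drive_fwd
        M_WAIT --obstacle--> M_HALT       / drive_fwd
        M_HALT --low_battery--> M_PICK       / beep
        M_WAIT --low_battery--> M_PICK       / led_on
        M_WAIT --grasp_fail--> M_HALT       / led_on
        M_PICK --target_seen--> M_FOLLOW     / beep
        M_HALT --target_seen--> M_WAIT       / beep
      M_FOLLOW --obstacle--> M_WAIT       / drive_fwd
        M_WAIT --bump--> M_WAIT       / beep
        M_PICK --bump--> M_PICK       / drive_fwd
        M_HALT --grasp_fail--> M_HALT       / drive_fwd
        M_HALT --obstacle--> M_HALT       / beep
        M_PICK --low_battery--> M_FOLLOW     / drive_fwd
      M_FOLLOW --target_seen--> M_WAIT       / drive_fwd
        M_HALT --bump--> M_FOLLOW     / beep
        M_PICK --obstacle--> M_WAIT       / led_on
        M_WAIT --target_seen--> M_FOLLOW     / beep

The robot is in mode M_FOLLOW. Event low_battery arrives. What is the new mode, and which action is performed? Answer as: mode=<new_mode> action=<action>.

mode=M_WAIT action=drive_fwd

current mode = M_FOLLOW; filter table to that mode:
  (M_FOLLOW, grasp_fail) → (M_PICK, beep)
  (M_FOLLOW, low_battery) → (M_WAIT, drive_fwd)  ← event matches
  (M_FOLLOW, bump) → (M_WAIT, drive_fwd)
  (M_FOLLOW, obstacle) → (M_WAIT, drive_fwd)
  (M_FOLLOW, target_seen) → (M_WAIT, drive_fwd)
event = low_battery selects (M_WAIT, drive_fwd)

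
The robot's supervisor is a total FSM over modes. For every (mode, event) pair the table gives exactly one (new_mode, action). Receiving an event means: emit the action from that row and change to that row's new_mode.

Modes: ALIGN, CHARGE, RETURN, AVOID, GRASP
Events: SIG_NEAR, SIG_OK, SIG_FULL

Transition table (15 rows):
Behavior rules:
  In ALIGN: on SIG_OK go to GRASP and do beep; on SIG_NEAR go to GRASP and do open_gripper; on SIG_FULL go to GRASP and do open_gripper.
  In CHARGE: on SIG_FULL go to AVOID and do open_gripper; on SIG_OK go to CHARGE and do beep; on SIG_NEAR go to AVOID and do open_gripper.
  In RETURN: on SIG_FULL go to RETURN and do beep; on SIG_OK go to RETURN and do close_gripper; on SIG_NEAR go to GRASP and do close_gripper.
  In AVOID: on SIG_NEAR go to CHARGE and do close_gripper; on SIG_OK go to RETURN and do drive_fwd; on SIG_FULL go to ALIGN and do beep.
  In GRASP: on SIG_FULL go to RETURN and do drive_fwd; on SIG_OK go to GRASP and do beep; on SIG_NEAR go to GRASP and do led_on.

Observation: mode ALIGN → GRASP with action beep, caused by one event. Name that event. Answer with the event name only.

try SIG_NEAR: (ALIGN, SIG_NEAR) → (GRASP, open_gripper)
try SIG_OK: (ALIGN, SIG_OK) → (GRASP, beep)  ← matches
try SIG_FULL: (ALIGN, SIG_FULL) → (GRASP, open_gripper)

SIG_OK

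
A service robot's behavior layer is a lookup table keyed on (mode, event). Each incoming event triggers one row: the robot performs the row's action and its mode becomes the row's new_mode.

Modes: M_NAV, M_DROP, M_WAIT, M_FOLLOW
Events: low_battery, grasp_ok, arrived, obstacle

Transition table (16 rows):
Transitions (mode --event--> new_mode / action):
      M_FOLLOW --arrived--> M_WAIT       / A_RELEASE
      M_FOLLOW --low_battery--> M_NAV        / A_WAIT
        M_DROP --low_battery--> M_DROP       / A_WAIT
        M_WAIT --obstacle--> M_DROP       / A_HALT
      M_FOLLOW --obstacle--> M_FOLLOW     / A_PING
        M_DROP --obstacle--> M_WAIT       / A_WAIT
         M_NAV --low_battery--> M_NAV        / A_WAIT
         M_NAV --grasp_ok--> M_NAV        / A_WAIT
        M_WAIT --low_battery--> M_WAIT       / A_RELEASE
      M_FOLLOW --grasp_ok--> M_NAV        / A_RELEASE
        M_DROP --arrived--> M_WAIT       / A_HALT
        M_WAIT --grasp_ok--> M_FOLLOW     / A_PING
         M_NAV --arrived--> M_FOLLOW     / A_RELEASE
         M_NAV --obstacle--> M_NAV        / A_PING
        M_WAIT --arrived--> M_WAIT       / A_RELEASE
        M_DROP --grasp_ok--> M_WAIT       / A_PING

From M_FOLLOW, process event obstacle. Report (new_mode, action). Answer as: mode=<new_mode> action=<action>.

current mode = M_FOLLOW; filter table to that mode:
  (M_FOLLOW, arrived) → (M_WAIT, A_RELEASE)
  (M_FOLLOW, low_battery) → (M_NAV, A_WAIT)
  (M_FOLLOW, obstacle) → (M_FOLLOW, A_PING)  ← event matches
  (M_FOLLOW, grasp_ok) → (M_NAV, A_RELEASE)
event = obstacle selects (M_FOLLOW, A_PING)

mode=M_FOLLOW action=A_PING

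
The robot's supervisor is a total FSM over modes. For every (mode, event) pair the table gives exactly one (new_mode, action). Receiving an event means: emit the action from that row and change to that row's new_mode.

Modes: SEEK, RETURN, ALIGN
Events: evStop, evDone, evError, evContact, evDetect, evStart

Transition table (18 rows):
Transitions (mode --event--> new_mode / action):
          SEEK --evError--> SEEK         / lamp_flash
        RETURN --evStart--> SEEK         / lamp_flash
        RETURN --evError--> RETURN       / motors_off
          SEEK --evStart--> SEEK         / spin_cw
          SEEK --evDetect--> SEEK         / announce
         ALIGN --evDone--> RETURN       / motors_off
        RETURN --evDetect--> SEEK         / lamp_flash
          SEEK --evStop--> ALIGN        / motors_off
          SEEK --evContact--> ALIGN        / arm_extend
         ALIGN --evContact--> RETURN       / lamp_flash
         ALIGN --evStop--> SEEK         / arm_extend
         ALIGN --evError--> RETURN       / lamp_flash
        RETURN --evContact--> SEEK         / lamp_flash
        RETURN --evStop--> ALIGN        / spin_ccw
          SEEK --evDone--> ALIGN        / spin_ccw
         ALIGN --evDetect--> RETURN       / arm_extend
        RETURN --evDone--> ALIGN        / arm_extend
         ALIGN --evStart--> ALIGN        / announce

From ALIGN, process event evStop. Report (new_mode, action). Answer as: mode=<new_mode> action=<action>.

current mode = ALIGN; filter table to that mode:
  (ALIGN, evDone) → (RETURN, motors_off)
  (ALIGN, evContact) → (RETURN, lamp_flash)
  (ALIGN, evStop) → (SEEK, arm_extend)  ← event matches
  (ALIGN, evError) → (RETURN, lamp_flash)
  (ALIGN, evDetect) → (RETURN, arm_extend)
  (ALIGN, evStart) → (ALIGN, announce)
event = evStop selects (SEEK, arm_extend)

mode=SEEK action=arm_extend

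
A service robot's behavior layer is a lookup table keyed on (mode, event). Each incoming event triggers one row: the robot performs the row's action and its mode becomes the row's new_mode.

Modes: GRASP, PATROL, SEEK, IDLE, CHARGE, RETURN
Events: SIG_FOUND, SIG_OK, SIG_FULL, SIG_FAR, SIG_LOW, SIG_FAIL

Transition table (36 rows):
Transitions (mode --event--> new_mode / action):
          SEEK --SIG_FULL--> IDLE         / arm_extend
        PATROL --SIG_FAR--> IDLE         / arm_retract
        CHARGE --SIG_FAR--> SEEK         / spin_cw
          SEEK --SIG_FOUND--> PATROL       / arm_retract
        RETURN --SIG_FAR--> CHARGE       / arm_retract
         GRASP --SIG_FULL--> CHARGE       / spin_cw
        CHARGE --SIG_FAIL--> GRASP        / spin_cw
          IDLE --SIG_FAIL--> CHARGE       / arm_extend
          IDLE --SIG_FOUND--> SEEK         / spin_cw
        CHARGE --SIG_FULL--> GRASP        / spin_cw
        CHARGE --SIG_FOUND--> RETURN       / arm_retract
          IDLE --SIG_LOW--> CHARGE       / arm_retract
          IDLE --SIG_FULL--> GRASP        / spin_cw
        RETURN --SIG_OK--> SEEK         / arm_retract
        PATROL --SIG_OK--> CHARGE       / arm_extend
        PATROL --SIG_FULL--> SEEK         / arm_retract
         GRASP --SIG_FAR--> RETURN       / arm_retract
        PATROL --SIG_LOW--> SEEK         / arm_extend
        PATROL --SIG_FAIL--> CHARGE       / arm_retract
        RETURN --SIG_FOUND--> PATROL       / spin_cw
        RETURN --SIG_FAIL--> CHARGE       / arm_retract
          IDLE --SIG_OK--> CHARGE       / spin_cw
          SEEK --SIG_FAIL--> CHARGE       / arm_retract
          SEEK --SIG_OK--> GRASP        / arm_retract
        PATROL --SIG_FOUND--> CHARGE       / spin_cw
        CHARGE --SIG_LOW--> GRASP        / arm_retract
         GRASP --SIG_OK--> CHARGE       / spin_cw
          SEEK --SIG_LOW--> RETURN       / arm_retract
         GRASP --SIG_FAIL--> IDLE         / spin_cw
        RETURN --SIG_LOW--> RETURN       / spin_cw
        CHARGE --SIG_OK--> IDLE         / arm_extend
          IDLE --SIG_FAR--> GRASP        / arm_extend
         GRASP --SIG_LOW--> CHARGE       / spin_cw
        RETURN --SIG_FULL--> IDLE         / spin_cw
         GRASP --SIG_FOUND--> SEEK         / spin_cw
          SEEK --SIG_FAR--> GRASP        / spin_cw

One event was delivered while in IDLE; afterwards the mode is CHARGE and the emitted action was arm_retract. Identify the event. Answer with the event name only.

SIG_LOW

try SIG_FOUND: (IDLE, SIG_FOUND) → (SEEK, spin_cw)
try SIG_OK: (IDLE, SIG_OK) → (CHARGE, spin_cw)
try SIG_FULL: (IDLE, SIG_FULL) → (GRASP, spin_cw)
try SIG_FAR: (IDLE, SIG_FAR) → (GRASP, arm_extend)
try SIG_LOW: (IDLE, SIG_LOW) → (CHARGE, arm_retract)  ← matches
try SIG_FAIL: (IDLE, SIG_FAIL) → (CHARGE, arm_extend)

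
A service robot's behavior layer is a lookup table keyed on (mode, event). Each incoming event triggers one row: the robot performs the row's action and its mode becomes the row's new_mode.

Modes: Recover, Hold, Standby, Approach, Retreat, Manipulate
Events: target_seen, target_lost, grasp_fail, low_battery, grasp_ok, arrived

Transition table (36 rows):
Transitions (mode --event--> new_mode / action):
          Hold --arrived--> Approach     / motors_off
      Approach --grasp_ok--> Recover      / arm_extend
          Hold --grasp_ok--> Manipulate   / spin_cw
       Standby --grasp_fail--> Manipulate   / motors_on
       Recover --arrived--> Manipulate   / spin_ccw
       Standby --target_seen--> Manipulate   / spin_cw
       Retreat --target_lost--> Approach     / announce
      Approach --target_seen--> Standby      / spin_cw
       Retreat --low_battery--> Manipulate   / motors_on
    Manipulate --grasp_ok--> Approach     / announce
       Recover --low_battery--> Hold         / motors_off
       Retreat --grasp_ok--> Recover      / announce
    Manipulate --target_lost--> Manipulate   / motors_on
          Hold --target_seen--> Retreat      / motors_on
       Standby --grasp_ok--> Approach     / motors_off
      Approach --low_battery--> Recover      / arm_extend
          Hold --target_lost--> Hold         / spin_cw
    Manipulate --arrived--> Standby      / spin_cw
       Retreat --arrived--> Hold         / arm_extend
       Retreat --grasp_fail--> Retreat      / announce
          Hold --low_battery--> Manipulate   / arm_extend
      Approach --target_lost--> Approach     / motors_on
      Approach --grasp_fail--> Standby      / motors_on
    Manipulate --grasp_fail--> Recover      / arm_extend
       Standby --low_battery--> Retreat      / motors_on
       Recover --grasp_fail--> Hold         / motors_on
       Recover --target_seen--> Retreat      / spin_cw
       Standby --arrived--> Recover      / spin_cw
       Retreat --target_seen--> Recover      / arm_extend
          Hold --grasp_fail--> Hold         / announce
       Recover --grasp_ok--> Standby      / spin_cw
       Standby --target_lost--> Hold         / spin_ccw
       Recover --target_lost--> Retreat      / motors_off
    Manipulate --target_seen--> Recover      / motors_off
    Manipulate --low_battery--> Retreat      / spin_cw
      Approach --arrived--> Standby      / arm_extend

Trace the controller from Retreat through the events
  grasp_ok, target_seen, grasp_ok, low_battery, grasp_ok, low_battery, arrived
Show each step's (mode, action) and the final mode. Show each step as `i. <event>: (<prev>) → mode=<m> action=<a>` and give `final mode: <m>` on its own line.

1. grasp_ok: (Retreat) → mode=Recover action=announce
2. target_seen: (Recover) → mode=Retreat action=spin_cw
3. grasp_ok: (Retreat) → mode=Recover action=announce
4. low_battery: (Recover) → mode=Hold action=motors_off
5. grasp_ok: (Hold) → mode=Manipulate action=spin_cw
6. low_battery: (Manipulate) → mode=Retreat action=spin_cw
7. arrived: (Retreat) → mode=Hold action=arm_extend

final mode: Hold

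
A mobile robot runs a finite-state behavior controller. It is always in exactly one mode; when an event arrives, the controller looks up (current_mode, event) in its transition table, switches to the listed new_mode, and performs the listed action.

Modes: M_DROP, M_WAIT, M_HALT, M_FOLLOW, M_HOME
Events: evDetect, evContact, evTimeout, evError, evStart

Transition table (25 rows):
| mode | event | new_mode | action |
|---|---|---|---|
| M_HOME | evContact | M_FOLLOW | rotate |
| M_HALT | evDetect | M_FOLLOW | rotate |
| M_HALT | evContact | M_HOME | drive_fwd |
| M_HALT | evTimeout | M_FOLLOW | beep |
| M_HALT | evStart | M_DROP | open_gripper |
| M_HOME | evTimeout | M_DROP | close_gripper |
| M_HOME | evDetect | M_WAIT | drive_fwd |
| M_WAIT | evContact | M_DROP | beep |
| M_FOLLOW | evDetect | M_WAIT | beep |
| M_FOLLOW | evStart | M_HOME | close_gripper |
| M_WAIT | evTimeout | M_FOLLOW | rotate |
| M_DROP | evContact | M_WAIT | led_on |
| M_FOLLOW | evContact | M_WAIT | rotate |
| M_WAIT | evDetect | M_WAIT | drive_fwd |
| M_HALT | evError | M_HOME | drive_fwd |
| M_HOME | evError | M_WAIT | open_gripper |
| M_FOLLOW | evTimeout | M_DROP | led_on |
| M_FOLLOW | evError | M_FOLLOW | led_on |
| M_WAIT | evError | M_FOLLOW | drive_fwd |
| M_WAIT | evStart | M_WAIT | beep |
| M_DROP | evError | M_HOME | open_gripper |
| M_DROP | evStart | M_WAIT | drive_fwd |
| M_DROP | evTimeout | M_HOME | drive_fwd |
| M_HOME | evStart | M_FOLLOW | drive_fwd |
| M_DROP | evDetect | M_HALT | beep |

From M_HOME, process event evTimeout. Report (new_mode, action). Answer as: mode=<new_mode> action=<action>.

current mode = M_HOME; filter table to that mode:
  (M_HOME, evContact) → (M_FOLLOW, rotate)
  (M_HOME, evTimeout) → (M_DROP, close_gripper)  ← event matches
  (M_HOME, evDetect) → (M_WAIT, drive_fwd)
  (M_HOME, evError) → (M_WAIT, open_gripper)
  (M_HOME, evStart) → (M_FOLLOW, drive_fwd)
event = evTimeout selects (M_DROP, close_gripper)

mode=M_DROP action=close_gripper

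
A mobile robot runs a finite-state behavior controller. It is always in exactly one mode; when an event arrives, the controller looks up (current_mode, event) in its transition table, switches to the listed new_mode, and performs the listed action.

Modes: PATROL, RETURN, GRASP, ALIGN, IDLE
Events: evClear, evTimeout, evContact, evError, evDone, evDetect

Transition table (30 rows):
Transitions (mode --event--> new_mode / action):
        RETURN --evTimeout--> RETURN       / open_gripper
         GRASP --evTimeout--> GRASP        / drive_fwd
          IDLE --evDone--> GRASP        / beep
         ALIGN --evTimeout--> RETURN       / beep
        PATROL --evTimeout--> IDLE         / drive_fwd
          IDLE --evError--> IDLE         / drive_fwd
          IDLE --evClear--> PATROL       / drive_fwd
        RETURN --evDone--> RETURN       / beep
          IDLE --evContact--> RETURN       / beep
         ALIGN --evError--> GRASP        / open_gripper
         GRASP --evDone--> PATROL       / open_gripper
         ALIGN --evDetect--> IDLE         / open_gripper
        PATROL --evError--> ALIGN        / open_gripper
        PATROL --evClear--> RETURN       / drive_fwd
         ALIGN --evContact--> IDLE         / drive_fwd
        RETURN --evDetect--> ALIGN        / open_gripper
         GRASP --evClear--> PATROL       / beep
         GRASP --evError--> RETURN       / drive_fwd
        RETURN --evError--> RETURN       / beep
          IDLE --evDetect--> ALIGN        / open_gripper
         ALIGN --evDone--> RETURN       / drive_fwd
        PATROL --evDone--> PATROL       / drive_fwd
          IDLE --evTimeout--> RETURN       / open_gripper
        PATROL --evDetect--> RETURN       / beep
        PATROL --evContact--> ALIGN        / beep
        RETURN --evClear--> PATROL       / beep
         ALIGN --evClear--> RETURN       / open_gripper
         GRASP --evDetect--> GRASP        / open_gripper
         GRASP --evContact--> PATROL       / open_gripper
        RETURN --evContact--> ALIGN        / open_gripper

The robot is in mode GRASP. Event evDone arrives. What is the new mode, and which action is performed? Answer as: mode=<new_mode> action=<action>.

current mode = GRASP; filter table to that mode:
  (GRASP, evTimeout) → (GRASP, drive_fwd)
  (GRASP, evDone) → (PATROL, open_gripper)  ← event matches
  (GRASP, evClear) → (PATROL, beep)
  (GRASP, evError) → (RETURN, drive_fwd)
  (GRASP, evDetect) → (GRASP, open_gripper)
  (GRASP, evContact) → (PATROL, open_gripper)
event = evDone selects (PATROL, open_gripper)

mode=PATROL action=open_gripper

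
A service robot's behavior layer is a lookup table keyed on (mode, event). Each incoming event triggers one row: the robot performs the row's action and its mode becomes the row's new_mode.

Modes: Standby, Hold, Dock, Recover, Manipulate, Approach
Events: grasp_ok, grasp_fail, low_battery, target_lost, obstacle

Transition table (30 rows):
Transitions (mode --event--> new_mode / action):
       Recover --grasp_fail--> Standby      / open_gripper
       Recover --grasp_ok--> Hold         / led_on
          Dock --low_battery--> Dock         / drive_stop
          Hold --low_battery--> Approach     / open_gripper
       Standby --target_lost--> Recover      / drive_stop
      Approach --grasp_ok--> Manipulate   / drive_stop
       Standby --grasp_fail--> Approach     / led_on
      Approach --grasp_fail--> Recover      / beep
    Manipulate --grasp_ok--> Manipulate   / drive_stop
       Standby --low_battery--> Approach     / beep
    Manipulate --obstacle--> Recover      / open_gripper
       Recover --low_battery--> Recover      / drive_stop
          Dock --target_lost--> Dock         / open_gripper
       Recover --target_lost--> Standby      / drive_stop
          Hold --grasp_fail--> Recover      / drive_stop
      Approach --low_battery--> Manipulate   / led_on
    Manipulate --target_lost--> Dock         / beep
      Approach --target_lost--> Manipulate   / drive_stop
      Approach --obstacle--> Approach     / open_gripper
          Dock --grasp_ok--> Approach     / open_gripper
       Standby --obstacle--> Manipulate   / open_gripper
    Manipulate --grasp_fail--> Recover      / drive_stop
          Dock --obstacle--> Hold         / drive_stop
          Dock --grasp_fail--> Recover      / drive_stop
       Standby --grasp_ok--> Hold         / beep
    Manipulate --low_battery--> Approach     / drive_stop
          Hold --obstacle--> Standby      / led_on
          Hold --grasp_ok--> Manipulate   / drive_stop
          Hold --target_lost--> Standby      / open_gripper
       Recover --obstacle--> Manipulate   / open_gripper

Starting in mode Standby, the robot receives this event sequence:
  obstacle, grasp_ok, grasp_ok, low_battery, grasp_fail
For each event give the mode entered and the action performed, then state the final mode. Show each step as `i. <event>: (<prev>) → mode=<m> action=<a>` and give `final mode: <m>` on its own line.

final mode: Recover

1. obstacle: (Standby) → mode=Manipulate action=open_gripper
2. grasp_ok: (Manipulate) → mode=Manipulate action=drive_stop
3. grasp_ok: (Manipulate) → mode=Manipulate action=drive_stop
4. low_battery: (Manipulate) → mode=Approach action=drive_stop
5. grasp_fail: (Approach) → mode=Recover action=beep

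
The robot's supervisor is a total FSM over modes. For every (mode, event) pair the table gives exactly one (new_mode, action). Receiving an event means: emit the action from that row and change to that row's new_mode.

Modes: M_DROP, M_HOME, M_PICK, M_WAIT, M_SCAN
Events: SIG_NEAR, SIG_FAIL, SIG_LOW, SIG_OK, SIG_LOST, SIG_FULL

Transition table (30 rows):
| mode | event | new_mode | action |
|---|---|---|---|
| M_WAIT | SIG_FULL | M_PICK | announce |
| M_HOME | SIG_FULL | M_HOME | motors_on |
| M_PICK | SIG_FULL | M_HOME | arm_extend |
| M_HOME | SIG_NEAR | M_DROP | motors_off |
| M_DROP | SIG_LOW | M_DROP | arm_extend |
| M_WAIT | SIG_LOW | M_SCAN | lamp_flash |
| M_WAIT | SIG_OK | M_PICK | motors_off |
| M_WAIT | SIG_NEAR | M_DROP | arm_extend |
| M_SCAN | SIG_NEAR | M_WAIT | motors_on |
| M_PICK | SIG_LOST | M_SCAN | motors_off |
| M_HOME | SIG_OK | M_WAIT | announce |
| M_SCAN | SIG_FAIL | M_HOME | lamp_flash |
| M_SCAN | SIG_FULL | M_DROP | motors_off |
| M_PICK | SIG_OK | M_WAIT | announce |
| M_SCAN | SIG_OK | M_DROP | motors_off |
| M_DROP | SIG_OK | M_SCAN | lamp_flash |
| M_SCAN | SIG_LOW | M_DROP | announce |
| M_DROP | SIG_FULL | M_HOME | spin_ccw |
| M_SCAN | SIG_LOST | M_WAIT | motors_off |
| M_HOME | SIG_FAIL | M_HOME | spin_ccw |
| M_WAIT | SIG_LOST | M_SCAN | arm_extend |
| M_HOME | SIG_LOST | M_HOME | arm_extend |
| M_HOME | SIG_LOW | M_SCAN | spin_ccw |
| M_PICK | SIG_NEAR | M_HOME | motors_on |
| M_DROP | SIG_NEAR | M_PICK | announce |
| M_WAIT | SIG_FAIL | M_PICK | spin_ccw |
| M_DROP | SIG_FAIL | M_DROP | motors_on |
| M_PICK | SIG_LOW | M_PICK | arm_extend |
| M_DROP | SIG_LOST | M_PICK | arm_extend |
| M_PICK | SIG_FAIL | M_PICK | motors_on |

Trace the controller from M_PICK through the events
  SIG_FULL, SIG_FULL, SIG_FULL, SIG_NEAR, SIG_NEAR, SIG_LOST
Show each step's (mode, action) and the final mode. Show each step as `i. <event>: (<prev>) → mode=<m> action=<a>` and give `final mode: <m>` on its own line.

1. SIG_FULL: (M_PICK) → mode=M_HOME action=arm_extend
2. SIG_FULL: (M_HOME) → mode=M_HOME action=motors_on
3. SIG_FULL: (M_HOME) → mode=M_HOME action=motors_on
4. SIG_NEAR: (M_HOME) → mode=M_DROP action=motors_off
5. SIG_NEAR: (M_DROP) → mode=M_PICK action=announce
6. SIG_LOST: (M_PICK) → mode=M_SCAN action=motors_off

final mode: M_SCAN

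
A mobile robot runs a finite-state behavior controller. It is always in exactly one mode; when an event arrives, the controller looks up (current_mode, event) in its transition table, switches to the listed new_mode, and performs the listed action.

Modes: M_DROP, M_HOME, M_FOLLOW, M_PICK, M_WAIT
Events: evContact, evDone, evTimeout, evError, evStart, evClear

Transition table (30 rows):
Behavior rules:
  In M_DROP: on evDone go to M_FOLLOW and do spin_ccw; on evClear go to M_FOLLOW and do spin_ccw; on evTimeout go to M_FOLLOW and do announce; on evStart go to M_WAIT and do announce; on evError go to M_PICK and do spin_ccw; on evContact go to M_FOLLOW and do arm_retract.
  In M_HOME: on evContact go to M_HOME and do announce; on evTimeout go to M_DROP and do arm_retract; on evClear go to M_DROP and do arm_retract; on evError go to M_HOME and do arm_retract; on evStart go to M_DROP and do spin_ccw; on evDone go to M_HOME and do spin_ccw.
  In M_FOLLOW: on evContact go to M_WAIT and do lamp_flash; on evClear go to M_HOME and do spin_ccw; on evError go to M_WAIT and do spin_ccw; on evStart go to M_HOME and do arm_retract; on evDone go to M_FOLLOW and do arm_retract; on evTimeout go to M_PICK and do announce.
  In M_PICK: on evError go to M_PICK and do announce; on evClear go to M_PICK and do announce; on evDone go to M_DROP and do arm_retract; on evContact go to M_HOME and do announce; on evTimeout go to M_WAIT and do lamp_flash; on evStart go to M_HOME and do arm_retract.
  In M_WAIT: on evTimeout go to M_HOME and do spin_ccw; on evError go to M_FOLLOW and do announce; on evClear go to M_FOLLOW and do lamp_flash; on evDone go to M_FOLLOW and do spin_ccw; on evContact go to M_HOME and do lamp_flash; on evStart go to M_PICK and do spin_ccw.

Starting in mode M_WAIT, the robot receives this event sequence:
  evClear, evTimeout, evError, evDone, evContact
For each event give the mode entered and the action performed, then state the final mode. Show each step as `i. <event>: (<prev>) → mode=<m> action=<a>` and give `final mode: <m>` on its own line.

1. evClear: (M_WAIT) → mode=M_FOLLOW action=lamp_flash
2. evTimeout: (M_FOLLOW) → mode=M_PICK action=announce
3. evError: (M_PICK) → mode=M_PICK action=announce
4. evDone: (M_PICK) → mode=M_DROP action=arm_retract
5. evContact: (M_DROP) → mode=M_FOLLOW action=arm_retract

final mode: M_FOLLOW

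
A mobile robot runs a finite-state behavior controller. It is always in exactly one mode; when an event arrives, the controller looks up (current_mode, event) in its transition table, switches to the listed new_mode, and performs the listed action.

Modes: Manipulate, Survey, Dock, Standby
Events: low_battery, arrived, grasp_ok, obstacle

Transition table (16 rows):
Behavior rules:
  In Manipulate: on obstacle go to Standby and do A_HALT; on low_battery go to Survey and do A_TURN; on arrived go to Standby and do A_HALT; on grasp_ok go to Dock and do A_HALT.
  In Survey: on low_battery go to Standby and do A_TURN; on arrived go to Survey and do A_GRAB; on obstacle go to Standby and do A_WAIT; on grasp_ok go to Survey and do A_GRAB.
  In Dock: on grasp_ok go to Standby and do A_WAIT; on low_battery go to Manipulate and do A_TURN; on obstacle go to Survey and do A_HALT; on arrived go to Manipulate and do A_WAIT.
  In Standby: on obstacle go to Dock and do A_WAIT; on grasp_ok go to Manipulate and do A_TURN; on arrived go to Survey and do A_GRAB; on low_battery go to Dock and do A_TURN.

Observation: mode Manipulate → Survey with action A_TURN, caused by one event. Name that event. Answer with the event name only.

low_battery

try low_battery: (Manipulate, low_battery) → (Survey, A_TURN)  ← matches
try arrived: (Manipulate, arrived) → (Standby, A_HALT)
try grasp_ok: (Manipulate, grasp_ok) → (Dock, A_HALT)
try obstacle: (Manipulate, obstacle) → (Standby, A_HALT)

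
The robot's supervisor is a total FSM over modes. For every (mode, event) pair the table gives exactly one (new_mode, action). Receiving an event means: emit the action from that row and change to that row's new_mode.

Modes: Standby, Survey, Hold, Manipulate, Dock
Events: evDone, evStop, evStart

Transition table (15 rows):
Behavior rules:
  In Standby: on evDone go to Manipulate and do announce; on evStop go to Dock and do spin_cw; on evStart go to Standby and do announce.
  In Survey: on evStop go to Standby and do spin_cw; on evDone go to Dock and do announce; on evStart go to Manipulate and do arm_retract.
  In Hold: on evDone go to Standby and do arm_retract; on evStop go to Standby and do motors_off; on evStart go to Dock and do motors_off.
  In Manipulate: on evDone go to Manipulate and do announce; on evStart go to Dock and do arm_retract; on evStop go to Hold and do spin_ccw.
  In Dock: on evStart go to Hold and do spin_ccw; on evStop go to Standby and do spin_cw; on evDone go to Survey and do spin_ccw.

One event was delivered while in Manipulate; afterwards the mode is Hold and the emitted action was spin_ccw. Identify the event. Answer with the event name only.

try evDone: (Manipulate, evDone) → (Manipulate, announce)
try evStop: (Manipulate, evStop) → (Hold, spin_ccw)  ← matches
try evStart: (Manipulate, evStart) → (Dock, arm_retract)

evStop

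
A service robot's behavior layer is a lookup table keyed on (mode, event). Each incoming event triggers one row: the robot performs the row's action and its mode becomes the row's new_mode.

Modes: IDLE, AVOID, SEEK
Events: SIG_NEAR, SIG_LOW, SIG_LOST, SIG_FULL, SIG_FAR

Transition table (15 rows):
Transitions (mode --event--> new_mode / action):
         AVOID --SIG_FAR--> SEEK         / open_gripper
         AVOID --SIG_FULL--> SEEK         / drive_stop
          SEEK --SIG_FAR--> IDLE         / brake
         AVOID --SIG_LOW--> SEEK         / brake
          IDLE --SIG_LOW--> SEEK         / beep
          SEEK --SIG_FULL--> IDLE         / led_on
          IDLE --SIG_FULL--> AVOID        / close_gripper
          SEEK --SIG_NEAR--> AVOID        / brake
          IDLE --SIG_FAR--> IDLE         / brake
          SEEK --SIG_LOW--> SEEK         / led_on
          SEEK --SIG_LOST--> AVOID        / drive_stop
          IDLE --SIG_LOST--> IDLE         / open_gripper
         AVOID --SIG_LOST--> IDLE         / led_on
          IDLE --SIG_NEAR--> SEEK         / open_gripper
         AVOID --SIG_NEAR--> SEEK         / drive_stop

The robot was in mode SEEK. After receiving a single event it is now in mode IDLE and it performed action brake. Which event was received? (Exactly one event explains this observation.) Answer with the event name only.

try SIG_NEAR: (SEEK, SIG_NEAR) → (AVOID, brake)
try SIG_LOW: (SEEK, SIG_LOW) → (SEEK, led_on)
try SIG_LOST: (SEEK, SIG_LOST) → (AVOID, drive_stop)
try SIG_FULL: (SEEK, SIG_FULL) → (IDLE, led_on)
try SIG_FAR: (SEEK, SIG_FAR) → (IDLE, brake)  ← matches

SIG_FAR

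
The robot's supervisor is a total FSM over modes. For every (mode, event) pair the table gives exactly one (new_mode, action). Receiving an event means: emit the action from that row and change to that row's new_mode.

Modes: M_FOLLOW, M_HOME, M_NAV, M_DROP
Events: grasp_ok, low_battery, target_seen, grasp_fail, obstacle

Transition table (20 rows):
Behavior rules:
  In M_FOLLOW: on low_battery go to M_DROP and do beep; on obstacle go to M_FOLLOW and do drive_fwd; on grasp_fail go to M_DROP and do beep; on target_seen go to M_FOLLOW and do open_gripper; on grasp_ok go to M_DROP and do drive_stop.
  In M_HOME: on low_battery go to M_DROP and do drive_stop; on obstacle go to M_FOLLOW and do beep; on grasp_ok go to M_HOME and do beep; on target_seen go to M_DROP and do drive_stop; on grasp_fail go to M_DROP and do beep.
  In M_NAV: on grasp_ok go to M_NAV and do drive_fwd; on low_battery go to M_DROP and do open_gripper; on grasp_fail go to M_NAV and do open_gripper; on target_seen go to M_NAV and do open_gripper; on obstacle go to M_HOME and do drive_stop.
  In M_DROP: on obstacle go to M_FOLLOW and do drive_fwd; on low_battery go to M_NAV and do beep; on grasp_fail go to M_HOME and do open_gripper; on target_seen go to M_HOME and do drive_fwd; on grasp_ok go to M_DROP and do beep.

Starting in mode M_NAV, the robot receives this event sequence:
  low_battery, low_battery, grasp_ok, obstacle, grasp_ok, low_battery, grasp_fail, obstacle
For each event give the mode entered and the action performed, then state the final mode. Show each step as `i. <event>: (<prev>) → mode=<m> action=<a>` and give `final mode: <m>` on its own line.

1. low_battery: (M_NAV) → mode=M_DROP action=open_gripper
2. low_battery: (M_DROP) → mode=M_NAV action=beep
3. grasp_ok: (M_NAV) → mode=M_NAV action=drive_fwd
4. obstacle: (M_NAV) → mode=M_HOME action=drive_stop
5. grasp_ok: (M_HOME) → mode=M_HOME action=beep
6. low_battery: (M_HOME) → mode=M_DROP action=drive_stop
7. grasp_fail: (M_DROP) → mode=M_HOME action=open_gripper
8. obstacle: (M_HOME) → mode=M_FOLLOW action=beep

final mode: M_FOLLOW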